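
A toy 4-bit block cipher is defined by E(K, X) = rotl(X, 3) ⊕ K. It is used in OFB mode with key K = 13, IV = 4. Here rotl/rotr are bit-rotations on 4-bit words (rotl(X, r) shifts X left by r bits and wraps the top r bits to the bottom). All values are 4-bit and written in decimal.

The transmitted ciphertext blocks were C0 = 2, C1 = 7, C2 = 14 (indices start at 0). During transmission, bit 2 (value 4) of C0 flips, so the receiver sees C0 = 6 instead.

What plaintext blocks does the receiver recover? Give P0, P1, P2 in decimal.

P0 = 9, P1 = 5, P2 = 2

OFB decryption: S_i = E(K, S_{i−1}) with S_{−1} = IV; P_i = C_i ⊕ S_i.
Only C0 changed, to 6. In OFB, a change in C_i flips the same bit in P_i only; the keystream is unaffected. Decrypting the received ciphertext:
P0: S = E(K, 4) = 15; 6 ⊕ 15 = 9.
P1: S = E(K, 15) = 2; 7 ⊕ 2 = 5.
P2: S = E(K, 2) = 12; 14 ⊕ 12 = 2.
Blocks that differ from the original plaintext: P0.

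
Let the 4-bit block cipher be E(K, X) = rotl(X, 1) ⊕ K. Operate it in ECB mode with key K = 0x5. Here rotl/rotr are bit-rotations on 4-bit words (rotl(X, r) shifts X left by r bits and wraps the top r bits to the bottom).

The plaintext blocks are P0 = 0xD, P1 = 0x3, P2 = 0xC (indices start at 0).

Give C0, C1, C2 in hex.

C0 = 0xE, C1 = 0x3, C2 = 0xC

ECB encryption: C_i = E(K, P_i).
C0: E(K, 0xD) = 0xE.
C1: E(K, 0x3) = 0x3.
C2: E(K, 0xC) = 0xC.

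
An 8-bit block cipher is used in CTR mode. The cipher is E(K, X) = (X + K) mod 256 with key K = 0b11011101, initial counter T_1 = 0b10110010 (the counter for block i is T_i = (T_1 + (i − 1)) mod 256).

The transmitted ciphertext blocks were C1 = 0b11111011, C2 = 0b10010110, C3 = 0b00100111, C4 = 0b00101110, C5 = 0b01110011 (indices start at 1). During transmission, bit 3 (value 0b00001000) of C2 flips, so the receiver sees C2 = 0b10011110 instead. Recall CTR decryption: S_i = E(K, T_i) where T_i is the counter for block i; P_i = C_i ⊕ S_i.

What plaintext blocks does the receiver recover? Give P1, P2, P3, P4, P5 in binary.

Only C2 changed, to 0b10011110. In CTR, a change in C_i flips the same bit in P_i only; the keystream is unaffected. Decrypting the received ciphertext:
P1: T = 0b10110010, S = E(K, T) = 0b10001111; 0b11111011 ⊕ 0b10001111 = 0b01110100.
P2: T = 0b10110011, S = E(K, T) = 0b10010000; 0b10011110 ⊕ 0b10010000 = 0b00001110.
P3: T = 0b10110100, S = E(K, T) = 0b10010001; 0b00100111 ⊕ 0b10010001 = 0b10110110.
P4: T = 0b10110101, S = E(K, T) = 0b10010010; 0b00101110 ⊕ 0b10010010 = 0b10111100.
P5: T = 0b10110110, S = E(K, T) = 0b10010011; 0b01110011 ⊕ 0b10010011 = 0b11100000.
Blocks that differ from the original plaintext: P2.

P1 = 0b01110100, P2 = 0b00001110, P3 = 0b10110110, P4 = 0b10111100, P5 = 0b11100000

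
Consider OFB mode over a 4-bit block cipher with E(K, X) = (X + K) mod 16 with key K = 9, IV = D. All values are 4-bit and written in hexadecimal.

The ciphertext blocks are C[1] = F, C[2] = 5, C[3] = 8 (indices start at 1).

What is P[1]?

OFB decryption: S_i = E(K, S_{i−1}) with S_{0} = IV; P_i = C_i ⊕ S_i.
P[1]: S = E(K, D) = 6; F ⊕ 6 = 9.

P[1] = 9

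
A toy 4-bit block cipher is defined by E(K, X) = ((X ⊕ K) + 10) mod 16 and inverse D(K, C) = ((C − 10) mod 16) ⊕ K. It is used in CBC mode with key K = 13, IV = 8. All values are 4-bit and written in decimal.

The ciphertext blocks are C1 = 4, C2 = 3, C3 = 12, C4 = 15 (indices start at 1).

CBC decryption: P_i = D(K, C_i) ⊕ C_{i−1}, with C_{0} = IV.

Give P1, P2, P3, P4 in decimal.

P1: D(K, 4) = 7; 7 ⊕ 8 = 15.
P2: D(K, 3) = 4; 4 ⊕ 4 = 0.
P3: D(K, 12) = 15; 15 ⊕ 3 = 12.
P4: D(K, 15) = 8; 8 ⊕ 12 = 4.

P1 = 15, P2 = 0, P3 = 12, P4 = 4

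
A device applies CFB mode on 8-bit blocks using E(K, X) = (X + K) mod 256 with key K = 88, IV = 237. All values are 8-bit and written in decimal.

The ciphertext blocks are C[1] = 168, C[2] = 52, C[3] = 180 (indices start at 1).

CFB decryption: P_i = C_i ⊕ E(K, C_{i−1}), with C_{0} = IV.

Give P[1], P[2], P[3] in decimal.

P[1] = 237, P[2] = 52, P[3] = 56

P[1]: E(K, 237) = 69; 168 ⊕ 69 = 237.
P[2]: E(K, 168) = 0; 52 ⊕ 0 = 52.
P[3]: E(K, 52) = 140; 180 ⊕ 140 = 56.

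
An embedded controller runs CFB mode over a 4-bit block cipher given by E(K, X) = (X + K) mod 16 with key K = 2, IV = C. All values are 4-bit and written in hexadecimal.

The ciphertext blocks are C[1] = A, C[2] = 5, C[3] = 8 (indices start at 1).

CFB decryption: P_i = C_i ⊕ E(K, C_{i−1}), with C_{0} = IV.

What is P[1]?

P[1] = 4

P[1]: E(K, C) = E; A ⊕ E = 4.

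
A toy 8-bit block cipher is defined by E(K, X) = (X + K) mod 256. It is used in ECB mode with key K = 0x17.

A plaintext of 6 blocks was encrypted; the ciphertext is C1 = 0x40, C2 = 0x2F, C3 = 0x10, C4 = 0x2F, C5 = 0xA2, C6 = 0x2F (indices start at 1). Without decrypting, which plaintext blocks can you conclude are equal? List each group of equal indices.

ECB encrypts each block independently with the same key, so equal ciphertext blocks imply equal plaintext blocks.
C2 = C4 = C6 = 0x2F, so P2 = P4 = P6.

P2 = P4 = P6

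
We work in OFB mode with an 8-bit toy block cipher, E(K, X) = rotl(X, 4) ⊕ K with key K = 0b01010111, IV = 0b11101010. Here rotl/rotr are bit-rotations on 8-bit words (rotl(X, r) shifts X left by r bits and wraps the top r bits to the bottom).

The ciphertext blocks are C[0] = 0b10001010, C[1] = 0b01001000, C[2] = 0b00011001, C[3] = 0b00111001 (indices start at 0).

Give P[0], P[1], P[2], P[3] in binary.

P[0] = 0b01110011, P[1] = 0b10000000, P[2] = 0b11000010, P[3] = 0b11010011

OFB decryption: S_i = E(K, S_{i−1}) with S_{−1} = IV; P_i = C_i ⊕ S_i.
P[0]: S = E(K, 0b11101010) = 0b11111001; 0b10001010 ⊕ 0b11111001 = 0b01110011.
P[1]: S = E(K, 0b11111001) = 0b11001000; 0b01001000 ⊕ 0b11001000 = 0b10000000.
P[2]: S = E(K, 0b11001000) = 0b11011011; 0b00011001 ⊕ 0b11011011 = 0b11000010.
P[3]: S = E(K, 0b11011011) = 0b11101010; 0b00111001 ⊕ 0b11101010 = 0b11010011.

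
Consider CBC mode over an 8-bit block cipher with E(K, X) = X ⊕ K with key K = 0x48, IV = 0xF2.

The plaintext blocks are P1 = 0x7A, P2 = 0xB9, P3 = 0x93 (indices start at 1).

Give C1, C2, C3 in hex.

CBC encryption: C_i = E(K, P_i ⊕ C_{i−1}), with C_{0} = IV.
C1: P1 ⊕ 0xF2 = 0x88; E(K, 0x88) = 0xC0.
C2: P2 ⊕ 0xC0 = 0x79; E(K, 0x79) = 0x31.
C3: P3 ⊕ 0x31 = 0xA2; E(K, 0xA2) = 0xEA.

C1 = 0xC0, C2 = 0x31, C3 = 0xEA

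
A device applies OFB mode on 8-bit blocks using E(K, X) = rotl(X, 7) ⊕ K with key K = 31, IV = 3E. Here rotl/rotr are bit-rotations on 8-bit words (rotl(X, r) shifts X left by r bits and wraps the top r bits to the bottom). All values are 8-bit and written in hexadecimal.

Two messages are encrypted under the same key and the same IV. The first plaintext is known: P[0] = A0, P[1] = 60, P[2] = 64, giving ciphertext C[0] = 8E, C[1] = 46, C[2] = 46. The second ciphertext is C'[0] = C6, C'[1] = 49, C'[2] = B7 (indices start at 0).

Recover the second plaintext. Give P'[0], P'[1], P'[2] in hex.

In OFB with a reused IV, both messages share the same keystream S_i, so C_i ⊕ C'_i = P_i ⊕ P'_i and thus P'_i = P_i ⊕ C_i ⊕ C'_i.
P'[0]: A0 ⊕ 8E ⊕ C6 = E8.
P'[1]: 60 ⊕ 46 ⊕ 49 = 6F.
P'[2]: 64 ⊕ 46 ⊕ B7 = 95.

P'[0] = E8, P'[1] = 6F, P'[2] = 95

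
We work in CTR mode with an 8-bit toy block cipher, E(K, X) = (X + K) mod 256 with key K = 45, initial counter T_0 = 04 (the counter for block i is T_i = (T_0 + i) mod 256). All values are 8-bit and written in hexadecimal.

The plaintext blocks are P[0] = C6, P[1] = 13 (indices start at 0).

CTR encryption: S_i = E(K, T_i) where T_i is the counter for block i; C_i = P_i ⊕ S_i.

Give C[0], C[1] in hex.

C[0] = 8F, C[1] = 59

C[0]: T = 04, S = E(K, T) = 49; C6 ⊕ 49 = 8F.
C[1]: T = 05, S = E(K, T) = 4A; 13 ⊕ 4A = 59.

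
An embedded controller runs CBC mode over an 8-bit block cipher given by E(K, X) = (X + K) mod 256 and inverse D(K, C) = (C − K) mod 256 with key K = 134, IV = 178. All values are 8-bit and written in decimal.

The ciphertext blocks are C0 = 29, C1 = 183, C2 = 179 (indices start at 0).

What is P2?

CBC decryption: P_i = D(K, C_i) ⊕ C_{i−1}, with C_{−1} = IV.
P2: D(K, 179) = 45; 45 ⊕ 183 = 154.

P2 = 154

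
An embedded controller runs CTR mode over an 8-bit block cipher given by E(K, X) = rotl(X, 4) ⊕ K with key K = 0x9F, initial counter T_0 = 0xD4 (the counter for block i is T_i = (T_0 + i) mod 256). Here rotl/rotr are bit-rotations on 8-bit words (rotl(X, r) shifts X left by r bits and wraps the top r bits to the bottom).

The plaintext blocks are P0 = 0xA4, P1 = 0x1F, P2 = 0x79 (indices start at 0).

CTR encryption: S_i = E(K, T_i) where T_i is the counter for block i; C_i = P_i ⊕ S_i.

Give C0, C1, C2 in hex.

C0: T = 0xD4, S = E(K, T) = 0xD2; 0xA4 ⊕ 0xD2 = 0x76.
C1: T = 0xD5, S = E(K, T) = 0xC2; 0x1F ⊕ 0xC2 = 0xDD.
C2: T = 0xD6, S = E(K, T) = 0xF2; 0x79 ⊕ 0xF2 = 0x8B.

C0 = 0x76, C1 = 0xDD, C2 = 0x8B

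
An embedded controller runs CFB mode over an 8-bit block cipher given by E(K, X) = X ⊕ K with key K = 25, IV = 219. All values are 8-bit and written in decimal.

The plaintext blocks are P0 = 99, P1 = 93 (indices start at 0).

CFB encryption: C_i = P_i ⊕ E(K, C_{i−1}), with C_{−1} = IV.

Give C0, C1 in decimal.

C0 = 161, C1 = 229

C0: E(K, 219) = 194; 99 ⊕ 194 = 161.
C1: E(K, 161) = 184; 93 ⊕ 184 = 229.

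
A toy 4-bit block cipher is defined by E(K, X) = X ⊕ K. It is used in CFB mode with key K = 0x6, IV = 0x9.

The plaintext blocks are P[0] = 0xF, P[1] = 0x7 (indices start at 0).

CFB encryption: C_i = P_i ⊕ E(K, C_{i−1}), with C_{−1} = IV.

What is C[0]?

C[0]: E(K, 0x9) = 0xF; 0xF ⊕ 0xF = 0x0.

C[0] = 0x0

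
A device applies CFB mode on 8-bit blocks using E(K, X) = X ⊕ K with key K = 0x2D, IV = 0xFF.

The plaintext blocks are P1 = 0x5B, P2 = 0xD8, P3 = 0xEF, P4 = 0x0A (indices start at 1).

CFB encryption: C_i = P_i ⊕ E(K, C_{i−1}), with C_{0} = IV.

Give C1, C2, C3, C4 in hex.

C1 = 0x89, C2 = 0x7C, C3 = 0xBE, C4 = 0x99

C1: E(K, 0xFF) = 0xD2; 0x5B ⊕ 0xD2 = 0x89.
C2: E(K, 0x89) = 0xA4; 0xD8 ⊕ 0xA4 = 0x7C.
C3: E(K, 0x7C) = 0x51; 0xEF ⊕ 0x51 = 0xBE.
C4: E(K, 0xBE) = 0x93; 0x0A ⊕ 0x93 = 0x99.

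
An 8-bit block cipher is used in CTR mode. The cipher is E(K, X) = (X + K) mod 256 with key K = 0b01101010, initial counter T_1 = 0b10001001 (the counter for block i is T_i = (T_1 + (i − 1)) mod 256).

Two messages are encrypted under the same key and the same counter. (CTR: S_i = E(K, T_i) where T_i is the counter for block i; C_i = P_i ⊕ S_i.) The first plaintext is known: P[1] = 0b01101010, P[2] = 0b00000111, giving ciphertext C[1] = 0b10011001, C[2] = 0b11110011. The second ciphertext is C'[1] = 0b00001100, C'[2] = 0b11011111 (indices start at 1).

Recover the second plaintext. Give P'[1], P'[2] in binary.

P'[1] = 0b11111111, P'[2] = 0b00101011

In CTR with a reused counter, both messages share the same keystream S_i, so C_i ⊕ C'_i = P_i ⊕ P'_i and thus P'_i = P_i ⊕ C_i ⊕ C'_i.
P'[1]: 0b01101010 ⊕ 0b10011001 ⊕ 0b00001100 = 0b11111111.
P'[2]: 0b00000111 ⊕ 0b11110011 ⊕ 0b11011111 = 0b00101011.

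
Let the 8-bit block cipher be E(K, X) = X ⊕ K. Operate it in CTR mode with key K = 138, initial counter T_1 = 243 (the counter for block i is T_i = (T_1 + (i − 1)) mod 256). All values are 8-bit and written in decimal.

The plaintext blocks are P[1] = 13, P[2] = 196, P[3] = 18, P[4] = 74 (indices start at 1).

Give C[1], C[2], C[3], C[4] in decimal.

C[1] = 116, C[2] = 186, C[3] = 109, C[4] = 54

CTR encryption: S_i = E(K, T_i) where T_i is the counter for block i; C_i = P_i ⊕ S_i.
C[1]: T = 243, S = E(K, T) = 121; 13 ⊕ 121 = 116.
C[2]: T = 244, S = E(K, T) = 126; 196 ⊕ 126 = 186.
C[3]: T = 245, S = E(K, T) = 127; 18 ⊕ 127 = 109.
C[4]: T = 246, S = E(K, T) = 124; 74 ⊕ 124 = 54.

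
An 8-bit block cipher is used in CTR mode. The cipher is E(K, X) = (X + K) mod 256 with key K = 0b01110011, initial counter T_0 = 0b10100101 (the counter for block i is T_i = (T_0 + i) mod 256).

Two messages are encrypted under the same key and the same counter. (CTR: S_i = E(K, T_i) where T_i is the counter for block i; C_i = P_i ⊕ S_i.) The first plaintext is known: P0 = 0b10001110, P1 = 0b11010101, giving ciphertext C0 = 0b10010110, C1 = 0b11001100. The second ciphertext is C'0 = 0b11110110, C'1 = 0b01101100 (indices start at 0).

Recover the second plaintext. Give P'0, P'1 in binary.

In CTR with a reused counter, both messages share the same keystream S_i, so C_i ⊕ C'_i = P_i ⊕ P'_i and thus P'_i = P_i ⊕ C_i ⊕ C'_i.
P'0: 0b10001110 ⊕ 0b10010110 ⊕ 0b11110110 = 0b11101110.
P'1: 0b11010101 ⊕ 0b11001100 ⊕ 0b01101100 = 0b01110101.

P'0 = 0b11101110, P'1 = 0b01110101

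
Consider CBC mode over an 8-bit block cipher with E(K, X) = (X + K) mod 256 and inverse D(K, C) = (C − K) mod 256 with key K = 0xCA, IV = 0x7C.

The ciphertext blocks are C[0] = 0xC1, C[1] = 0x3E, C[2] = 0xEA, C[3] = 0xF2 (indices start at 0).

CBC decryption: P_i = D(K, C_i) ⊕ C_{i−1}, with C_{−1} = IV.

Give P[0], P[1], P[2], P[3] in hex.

P[0]: D(K, 0xC1) = 0xF7; 0xF7 ⊕ 0x7C = 0x8B.
P[1]: D(K, 0x3E) = 0x74; 0x74 ⊕ 0xC1 = 0xB5.
P[2]: D(K, 0xEA) = 0x20; 0x20 ⊕ 0x3E = 0x1E.
P[3]: D(K, 0xF2) = 0x28; 0x28 ⊕ 0xEA = 0xC2.

P[0] = 0x8B, P[1] = 0xB5, P[2] = 0x1E, P[3] = 0xC2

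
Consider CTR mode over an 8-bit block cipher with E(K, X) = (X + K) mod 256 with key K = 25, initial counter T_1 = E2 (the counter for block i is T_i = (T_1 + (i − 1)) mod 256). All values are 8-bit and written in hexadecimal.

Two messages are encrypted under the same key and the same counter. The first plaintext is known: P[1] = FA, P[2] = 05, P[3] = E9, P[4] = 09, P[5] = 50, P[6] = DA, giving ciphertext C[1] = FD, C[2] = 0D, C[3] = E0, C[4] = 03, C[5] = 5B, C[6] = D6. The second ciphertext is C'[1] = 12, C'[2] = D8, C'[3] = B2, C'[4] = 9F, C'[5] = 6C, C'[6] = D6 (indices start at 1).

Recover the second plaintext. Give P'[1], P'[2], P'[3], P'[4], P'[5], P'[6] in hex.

P'[1] = 15, P'[2] = D0, P'[3] = BB, P'[4] = 95, P'[5] = 67, P'[6] = DA

In CTR with a reused counter, both messages share the same keystream S_i, so C_i ⊕ C'_i = P_i ⊕ P'_i and thus P'_i = P_i ⊕ C_i ⊕ C'_i.
P'[1]: FA ⊕ FD ⊕ 12 = 15.
P'[2]: 05 ⊕ 0D ⊕ D8 = D0.
P'[3]: E9 ⊕ E0 ⊕ B2 = BB.
P'[4]: 09 ⊕ 03 ⊕ 9F = 95.
P'[5]: 50 ⊕ 5B ⊕ 6C = 67.
P'[6]: DA ⊕ D6 ⊕ D6 = DA.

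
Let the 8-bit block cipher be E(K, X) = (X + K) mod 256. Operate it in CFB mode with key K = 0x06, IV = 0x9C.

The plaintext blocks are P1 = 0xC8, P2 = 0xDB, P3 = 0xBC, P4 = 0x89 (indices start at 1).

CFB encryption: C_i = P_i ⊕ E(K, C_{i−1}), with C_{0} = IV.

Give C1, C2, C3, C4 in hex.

C1: E(K, 0x9C) = 0xA2; 0xC8 ⊕ 0xA2 = 0x6A.
C2: E(K, 0x6A) = 0x70; 0xDB ⊕ 0x70 = 0xAB.
C3: E(K, 0xAB) = 0xB1; 0xBC ⊕ 0xB1 = 0x0D.
C4: E(K, 0x0D) = 0x13; 0x89 ⊕ 0x13 = 0x9A.

C1 = 0x6A, C2 = 0xAB, C3 = 0x0D, C4 = 0x9A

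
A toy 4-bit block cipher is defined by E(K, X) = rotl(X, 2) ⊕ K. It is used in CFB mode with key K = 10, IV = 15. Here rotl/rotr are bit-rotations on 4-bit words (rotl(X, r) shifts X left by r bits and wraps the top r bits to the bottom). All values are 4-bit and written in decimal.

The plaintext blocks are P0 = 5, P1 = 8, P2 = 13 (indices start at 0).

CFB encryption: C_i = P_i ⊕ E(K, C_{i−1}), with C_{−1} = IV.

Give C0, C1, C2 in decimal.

C0: E(K, 15) = 5; 5 ⊕ 5 = 0.
C1: E(K, 0) = 10; 8 ⊕ 10 = 2.
C2: E(K, 2) = 2; 13 ⊕ 2 = 15.

C0 = 0, C1 = 2, C2 = 15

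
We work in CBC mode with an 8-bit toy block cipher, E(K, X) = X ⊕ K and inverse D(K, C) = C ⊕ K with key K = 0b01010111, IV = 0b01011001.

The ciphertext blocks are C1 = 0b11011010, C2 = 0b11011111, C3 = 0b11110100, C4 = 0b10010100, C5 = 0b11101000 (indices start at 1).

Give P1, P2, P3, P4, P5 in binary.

P1 = 0b11010100, P2 = 0b01010010, P3 = 0b01111100, P4 = 0b00110111, P5 = 0b00101011

CBC decryption: P_i = D(K, C_i) ⊕ C_{i−1}, with C_{0} = IV.
P1: D(K, 0b11011010) = 0b10001101; 0b10001101 ⊕ 0b01011001 = 0b11010100.
P2: D(K, 0b11011111) = 0b10001000; 0b10001000 ⊕ 0b11011010 = 0b01010010.
P3: D(K, 0b11110100) = 0b10100011; 0b10100011 ⊕ 0b11011111 = 0b01111100.
P4: D(K, 0b10010100) = 0b11000011; 0b11000011 ⊕ 0b11110100 = 0b00110111.
P5: D(K, 0b11101000) = 0b10111111; 0b10111111 ⊕ 0b10010100 = 0b00101011.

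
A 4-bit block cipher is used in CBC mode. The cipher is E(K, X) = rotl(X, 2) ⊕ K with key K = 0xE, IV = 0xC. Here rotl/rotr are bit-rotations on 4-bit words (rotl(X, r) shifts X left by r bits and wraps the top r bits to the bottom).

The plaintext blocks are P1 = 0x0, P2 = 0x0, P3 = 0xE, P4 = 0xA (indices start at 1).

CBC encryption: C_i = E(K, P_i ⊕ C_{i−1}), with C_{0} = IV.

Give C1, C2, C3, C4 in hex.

C1: P1 ⊕ 0xC = 0xC; E(K, 0xC) = 0xD.
C2: P2 ⊕ 0xD = 0xD; E(K, 0xD) = 0x9.
C3: P3 ⊕ 0x9 = 0x7; E(K, 0x7) = 0x3.
C4: P4 ⊕ 0x3 = 0x9; E(K, 0x9) = 0x8.

C1 = 0xD, C2 = 0x9, C3 = 0x3, C4 = 0x8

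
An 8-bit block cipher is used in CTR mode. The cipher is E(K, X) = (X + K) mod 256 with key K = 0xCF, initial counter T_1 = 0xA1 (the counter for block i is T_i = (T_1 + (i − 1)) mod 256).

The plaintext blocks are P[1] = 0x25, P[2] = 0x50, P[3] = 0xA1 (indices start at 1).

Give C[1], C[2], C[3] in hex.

C[1] = 0x55, C[2] = 0x21, C[3] = 0xD3

CTR encryption: S_i = E(K, T_i) where T_i is the counter for block i; C_i = P_i ⊕ S_i.
C[1]: T = 0xA1, S = E(K, T) = 0x70; 0x25 ⊕ 0x70 = 0x55.
C[2]: T = 0xA2, S = E(K, T) = 0x71; 0x50 ⊕ 0x71 = 0x21.
C[3]: T = 0xA3, S = E(K, T) = 0x72; 0xA1 ⊕ 0x72 = 0xD3.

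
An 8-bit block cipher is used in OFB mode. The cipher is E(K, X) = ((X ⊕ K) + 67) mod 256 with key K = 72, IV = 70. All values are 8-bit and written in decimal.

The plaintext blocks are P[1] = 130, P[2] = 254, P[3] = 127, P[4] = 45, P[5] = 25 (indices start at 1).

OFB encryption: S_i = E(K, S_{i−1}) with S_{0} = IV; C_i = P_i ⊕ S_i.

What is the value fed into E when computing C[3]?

C[1]: S = E(K, 70) = 81; 130 ⊕ 81 = 211.
C[2]: S = E(K, 81) = 92; 254 ⊕ 92 = 162.
C[3]: S = E(K, 92) = 87; 127 ⊕ 87 = 40.
So the input to E for block [3] is 92.

92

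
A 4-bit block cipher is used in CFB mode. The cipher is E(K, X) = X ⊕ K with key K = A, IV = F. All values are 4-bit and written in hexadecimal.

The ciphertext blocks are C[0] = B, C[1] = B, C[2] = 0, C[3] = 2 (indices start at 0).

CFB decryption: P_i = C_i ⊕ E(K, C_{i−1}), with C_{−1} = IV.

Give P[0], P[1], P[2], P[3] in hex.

P[0]: E(K, F) = 5; B ⊕ 5 = E.
P[1]: E(K, B) = 1; B ⊕ 1 = A.
P[2]: E(K, B) = 1; 0 ⊕ 1 = 1.
P[3]: E(K, 0) = A; 2 ⊕ A = 8.

P[0] = E, P[1] = A, P[2] = 1, P[3] = 8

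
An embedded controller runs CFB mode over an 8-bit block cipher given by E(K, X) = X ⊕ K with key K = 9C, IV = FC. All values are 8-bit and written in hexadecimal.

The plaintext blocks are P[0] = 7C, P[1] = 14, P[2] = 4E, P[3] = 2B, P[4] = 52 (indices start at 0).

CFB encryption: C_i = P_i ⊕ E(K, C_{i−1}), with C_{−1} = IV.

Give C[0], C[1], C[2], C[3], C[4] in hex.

C[0]: E(K, FC) = 60; 7C ⊕ 60 = 1C.
C[1]: E(K, 1C) = 80; 14 ⊕ 80 = 94.
C[2]: E(K, 94) = 08; 4E ⊕ 08 = 46.
C[3]: E(K, 46) = DA; 2B ⊕ DA = F1.
C[4]: E(K, F1) = 6D; 52 ⊕ 6D = 3F.

C[0] = 1C, C[1] = 94, C[2] = 46, C[3] = F1, C[4] = 3F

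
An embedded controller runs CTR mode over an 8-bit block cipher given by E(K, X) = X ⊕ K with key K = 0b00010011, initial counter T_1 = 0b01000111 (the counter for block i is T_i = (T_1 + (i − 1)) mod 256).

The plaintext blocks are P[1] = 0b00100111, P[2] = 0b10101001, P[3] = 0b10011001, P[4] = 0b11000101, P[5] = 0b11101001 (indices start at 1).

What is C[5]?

C[5] = 0b10110001

CTR encryption: S_i = E(K, T_i) where T_i is the counter for block i; C_i = P_i ⊕ S_i.
C[1]: T = 0b01000111, S = E(K, T) = 0b01010100; 0b00100111 ⊕ 0b01010100 = 0b01110011.
C[2]: T = 0b01001000, S = E(K, T) = 0b01011011; 0b10101001 ⊕ 0b01011011 = 0b11110010.
C[3]: T = 0b01001001, S = E(K, T) = 0b01011010; 0b10011001 ⊕ 0b01011010 = 0b11000011.
C[4]: T = 0b01001010, S = E(K, T) = 0b01011001; 0b11000101 ⊕ 0b01011001 = 0b10011100.
C[5]: T = 0b01001011, S = E(K, T) = 0b01011000; 0b11101001 ⊕ 0b01011000 = 0b10110001.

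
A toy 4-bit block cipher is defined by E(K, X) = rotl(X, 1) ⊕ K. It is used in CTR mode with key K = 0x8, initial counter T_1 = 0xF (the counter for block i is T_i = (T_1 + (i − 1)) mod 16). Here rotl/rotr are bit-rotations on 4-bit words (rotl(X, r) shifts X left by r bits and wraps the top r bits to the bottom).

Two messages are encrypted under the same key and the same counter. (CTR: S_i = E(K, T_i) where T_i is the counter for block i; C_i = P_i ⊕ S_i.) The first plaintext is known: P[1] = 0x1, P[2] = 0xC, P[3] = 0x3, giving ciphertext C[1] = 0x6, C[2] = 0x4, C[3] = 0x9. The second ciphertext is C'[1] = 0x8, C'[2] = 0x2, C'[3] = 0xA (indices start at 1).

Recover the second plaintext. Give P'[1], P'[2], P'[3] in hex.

In CTR with a reused counter, both messages share the same keystream S_i, so C_i ⊕ C'_i = P_i ⊕ P'_i and thus P'_i = P_i ⊕ C_i ⊕ C'_i.
P'[1]: 0x1 ⊕ 0x6 ⊕ 0x8 = 0xF.
P'[2]: 0xC ⊕ 0x4 ⊕ 0x2 = 0xA.
P'[3]: 0x3 ⊕ 0x9 ⊕ 0xA = 0x0.

P'[1] = 0xF, P'[2] = 0xA, P'[3] = 0x0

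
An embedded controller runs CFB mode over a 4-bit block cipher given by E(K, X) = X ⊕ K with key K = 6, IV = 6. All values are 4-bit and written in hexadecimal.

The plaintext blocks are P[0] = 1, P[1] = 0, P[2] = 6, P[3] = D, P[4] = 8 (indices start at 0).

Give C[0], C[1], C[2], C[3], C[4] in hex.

C[0] = 1, C[1] = 7, C[2] = 7, C[3] = C, C[4] = 2

CFB encryption: C_i = P_i ⊕ E(K, C_{i−1}), with C_{−1} = IV.
C[0]: E(K, 6) = 0; 1 ⊕ 0 = 1.
C[1]: E(K, 1) = 7; 0 ⊕ 7 = 7.
C[2]: E(K, 7) = 1; 6 ⊕ 1 = 7.
C[3]: E(K, 7) = 1; D ⊕ 1 = C.
C[4]: E(K, C) = A; 8 ⊕ A = 2.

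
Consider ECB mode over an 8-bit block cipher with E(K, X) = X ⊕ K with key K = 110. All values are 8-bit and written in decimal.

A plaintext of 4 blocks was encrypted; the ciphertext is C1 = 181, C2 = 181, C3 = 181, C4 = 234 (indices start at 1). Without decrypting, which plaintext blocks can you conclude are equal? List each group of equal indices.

P1 = P2 = P3

ECB encrypts each block independently with the same key, so equal ciphertext blocks imply equal plaintext blocks.
C1 = C2 = C3 = 181, so P1 = P2 = P3.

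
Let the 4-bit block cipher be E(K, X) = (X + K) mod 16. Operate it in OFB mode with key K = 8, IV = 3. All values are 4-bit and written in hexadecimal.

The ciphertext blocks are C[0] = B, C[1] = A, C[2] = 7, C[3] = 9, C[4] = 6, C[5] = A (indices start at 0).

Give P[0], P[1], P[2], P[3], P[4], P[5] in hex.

OFB decryption: S_i = E(K, S_{i−1}) with S_{−1} = IV; P_i = C_i ⊕ S_i.
P[0]: S = E(K, 3) = B; B ⊕ B = 0.
P[1]: S = E(K, B) = 3; A ⊕ 3 = 9.
P[2]: S = E(K, 3) = B; 7 ⊕ B = C.
P[3]: S = E(K, B) = 3; 9 ⊕ 3 = A.
P[4]: S = E(K, 3) = B; 6 ⊕ B = D.
P[5]: S = E(K, B) = 3; A ⊕ 3 = 9.

P[0] = 0, P[1] = 9, P[2] = C, P[3] = A, P[4] = D, P[5] = 9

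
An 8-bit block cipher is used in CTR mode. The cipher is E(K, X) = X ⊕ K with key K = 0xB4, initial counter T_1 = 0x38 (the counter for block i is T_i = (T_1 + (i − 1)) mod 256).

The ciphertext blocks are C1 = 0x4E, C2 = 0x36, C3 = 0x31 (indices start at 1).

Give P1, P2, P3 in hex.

P1 = 0xC2, P2 = 0xBB, P3 = 0xBF

CTR decryption: S_i = E(K, T_i) where T_i is the counter for block i; P_i = C_i ⊕ S_i.
P1: T = 0x38, S = E(K, T) = 0x8C; 0x4E ⊕ 0x8C = 0xC2.
P2: T = 0x39, S = E(K, T) = 0x8D; 0x36 ⊕ 0x8D = 0xBB.
P3: T = 0x3A, S = E(K, T) = 0x8E; 0x31 ⊕ 0x8E = 0xBF.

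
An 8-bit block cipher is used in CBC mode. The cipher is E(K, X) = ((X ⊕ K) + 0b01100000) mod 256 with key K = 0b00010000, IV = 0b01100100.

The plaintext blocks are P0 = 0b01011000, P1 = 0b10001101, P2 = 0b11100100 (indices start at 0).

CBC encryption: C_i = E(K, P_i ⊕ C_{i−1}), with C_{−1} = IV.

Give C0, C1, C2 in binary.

C0: P0 ⊕ 0b01100100 = 0b00111100; E(K, 0b00111100) = 0b10001100.
C1: P1 ⊕ 0b10001100 = 0b00000001; E(K, 0b00000001) = 0b01110001.
C2: P2 ⊕ 0b01110001 = 0b10010101; E(K, 0b10010101) = 0b11100101.

C0 = 0b10001100, C1 = 0b01110001, C2 = 0b11100101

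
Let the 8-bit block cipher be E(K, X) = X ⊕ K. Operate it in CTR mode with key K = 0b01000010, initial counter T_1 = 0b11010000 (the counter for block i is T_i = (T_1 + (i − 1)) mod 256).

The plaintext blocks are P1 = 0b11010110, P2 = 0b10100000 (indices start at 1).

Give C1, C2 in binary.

CTR encryption: S_i = E(K, T_i) where T_i is the counter for block i; C_i = P_i ⊕ S_i.
C1: T = 0b11010000, S = E(K, T) = 0b10010010; 0b11010110 ⊕ 0b10010010 = 0b01000100.
C2: T = 0b11010001, S = E(K, T) = 0b10010011; 0b10100000 ⊕ 0b10010011 = 0b00110011.

C1 = 0b01000100, C2 = 0b00110011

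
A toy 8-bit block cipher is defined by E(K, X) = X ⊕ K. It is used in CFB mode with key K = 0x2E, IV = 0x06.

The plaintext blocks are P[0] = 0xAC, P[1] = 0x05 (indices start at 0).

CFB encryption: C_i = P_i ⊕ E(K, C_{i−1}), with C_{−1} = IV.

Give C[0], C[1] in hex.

C[0] = 0x84, C[1] = 0xAF

C[0]: E(K, 0x06) = 0x28; 0xAC ⊕ 0x28 = 0x84.
C[1]: E(K, 0x84) = 0xAA; 0x05 ⊕ 0xAA = 0xAF.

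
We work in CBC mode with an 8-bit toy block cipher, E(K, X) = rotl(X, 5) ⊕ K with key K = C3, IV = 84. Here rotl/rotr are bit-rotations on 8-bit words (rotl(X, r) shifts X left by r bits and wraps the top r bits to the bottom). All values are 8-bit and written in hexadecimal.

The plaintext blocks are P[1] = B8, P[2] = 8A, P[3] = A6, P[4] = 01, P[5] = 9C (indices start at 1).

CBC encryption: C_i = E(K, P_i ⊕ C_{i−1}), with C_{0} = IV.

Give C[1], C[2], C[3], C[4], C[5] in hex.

C[1] = 44, C[2] = 1A, C[3] = 54, C[4] = 69, C[5] = 7D

C[1]: P[1] ⊕ 84 = 3C; E(K, 3C) = 44.
C[2]: P[2] ⊕ 44 = CE; E(K, CE) = 1A.
C[3]: P[3] ⊕ 1A = BC; E(K, BC) = 54.
C[4]: P[4] ⊕ 54 = 55; E(K, 55) = 69.
C[5]: P[5] ⊕ 69 = F5; E(K, F5) = 7D.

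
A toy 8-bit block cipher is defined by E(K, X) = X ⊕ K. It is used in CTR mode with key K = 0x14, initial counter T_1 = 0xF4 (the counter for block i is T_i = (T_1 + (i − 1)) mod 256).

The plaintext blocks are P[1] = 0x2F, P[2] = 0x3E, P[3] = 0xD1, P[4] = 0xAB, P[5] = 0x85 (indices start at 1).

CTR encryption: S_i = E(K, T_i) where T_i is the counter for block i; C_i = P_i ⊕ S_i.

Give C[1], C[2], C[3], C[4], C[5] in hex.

C[1] = 0xCF, C[2] = 0xDF, C[3] = 0x33, C[4] = 0x48, C[5] = 0x69

C[1]: T = 0xF4, S = E(K, T) = 0xE0; 0x2F ⊕ 0xE0 = 0xCF.
C[2]: T = 0xF5, S = E(K, T) = 0xE1; 0x3E ⊕ 0xE1 = 0xDF.
C[3]: T = 0xF6, S = E(K, T) = 0xE2; 0xD1 ⊕ 0xE2 = 0x33.
C[4]: T = 0xF7, S = E(K, T) = 0xE3; 0xAB ⊕ 0xE3 = 0x48.
C[5]: T = 0xF8, S = E(K, T) = 0xEC; 0x85 ⊕ 0xEC = 0x69.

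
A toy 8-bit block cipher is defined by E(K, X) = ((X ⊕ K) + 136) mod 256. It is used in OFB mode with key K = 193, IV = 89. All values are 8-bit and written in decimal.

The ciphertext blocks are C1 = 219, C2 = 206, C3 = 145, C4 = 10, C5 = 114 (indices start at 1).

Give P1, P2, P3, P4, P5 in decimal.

P1 = 251, P2 = 167, P3 = 161, P4 = 115, P5 = 50

OFB decryption: S_i = E(K, S_{i−1}) with S_{0} = IV; P_i = C_i ⊕ S_i.
P1: S = E(K, 89) = 32; 219 ⊕ 32 = 251.
P2: S = E(K, 32) = 105; 206 ⊕ 105 = 167.
P3: S = E(K, 105) = 48; 145 ⊕ 48 = 161.
P4: S = E(K, 48) = 121; 10 ⊕ 121 = 115.
P5: S = E(K, 121) = 64; 114 ⊕ 64 = 50.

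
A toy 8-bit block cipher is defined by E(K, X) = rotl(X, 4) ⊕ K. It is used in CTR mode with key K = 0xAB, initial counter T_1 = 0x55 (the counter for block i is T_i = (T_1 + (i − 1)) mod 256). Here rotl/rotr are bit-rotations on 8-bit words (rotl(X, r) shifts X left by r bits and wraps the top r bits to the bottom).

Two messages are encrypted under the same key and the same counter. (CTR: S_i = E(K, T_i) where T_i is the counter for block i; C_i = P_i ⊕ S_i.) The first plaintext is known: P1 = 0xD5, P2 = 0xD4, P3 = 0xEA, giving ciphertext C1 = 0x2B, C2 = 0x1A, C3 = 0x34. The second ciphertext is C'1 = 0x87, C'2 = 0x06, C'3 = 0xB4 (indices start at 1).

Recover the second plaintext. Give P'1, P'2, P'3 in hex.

P'1 = 0x79, P'2 = 0xC8, P'3 = 0x6A

In CTR with a reused counter, both messages share the same keystream S_i, so C_i ⊕ C'_i = P_i ⊕ P'_i and thus P'_i = P_i ⊕ C_i ⊕ C'_i.
P'1: 0xD5 ⊕ 0x2B ⊕ 0x87 = 0x79.
P'2: 0xD4 ⊕ 0x1A ⊕ 0x06 = 0xC8.
P'3: 0xEA ⊕ 0x34 ⊕ 0xB4 = 0x6A.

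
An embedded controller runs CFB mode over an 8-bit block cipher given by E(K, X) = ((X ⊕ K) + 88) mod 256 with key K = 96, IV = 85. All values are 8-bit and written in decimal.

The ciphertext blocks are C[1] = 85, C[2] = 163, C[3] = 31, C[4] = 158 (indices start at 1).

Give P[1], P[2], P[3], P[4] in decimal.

P[1] = 216, P[2] = 46, P[3] = 4, P[4] = 73

CFB decryption: P_i = C_i ⊕ E(K, C_{i−1}), with C_{0} = IV.
P[1]: E(K, 85) = 141; 85 ⊕ 141 = 216.
P[2]: E(K, 85) = 141; 163 ⊕ 141 = 46.
P[3]: E(K, 163) = 27; 31 ⊕ 27 = 4.
P[4]: E(K, 31) = 215; 158 ⊕ 215 = 73.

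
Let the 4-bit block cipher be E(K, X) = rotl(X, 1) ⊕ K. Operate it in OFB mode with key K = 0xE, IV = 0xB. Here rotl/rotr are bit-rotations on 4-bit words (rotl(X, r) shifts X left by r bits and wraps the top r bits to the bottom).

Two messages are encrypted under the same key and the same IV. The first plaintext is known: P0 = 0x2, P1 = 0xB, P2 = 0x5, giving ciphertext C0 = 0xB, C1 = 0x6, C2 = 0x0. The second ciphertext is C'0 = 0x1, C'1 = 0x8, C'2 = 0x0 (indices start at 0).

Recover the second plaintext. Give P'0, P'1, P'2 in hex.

In OFB with a reused IV, both messages share the same keystream S_i, so C_i ⊕ C'_i = P_i ⊕ P'_i and thus P'_i = P_i ⊕ C_i ⊕ C'_i.
P'0: 0x2 ⊕ 0xB ⊕ 0x1 = 0x8.
P'1: 0xB ⊕ 0x6 ⊕ 0x8 = 0x5.
P'2: 0x5 ⊕ 0x0 ⊕ 0x0 = 0x5.

P'0 = 0x8, P'1 = 0x5, P'2 = 0x5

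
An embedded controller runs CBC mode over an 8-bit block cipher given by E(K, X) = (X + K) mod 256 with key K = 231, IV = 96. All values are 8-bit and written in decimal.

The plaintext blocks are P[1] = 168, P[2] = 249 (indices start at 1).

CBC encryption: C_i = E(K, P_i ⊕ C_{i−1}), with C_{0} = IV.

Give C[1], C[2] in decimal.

C[1] = 175, C[2] = 61

C[1]: P[1] ⊕ 96 = 200; E(K, 200) = 175.
C[2]: P[2] ⊕ 175 = 86; E(K, 86) = 61.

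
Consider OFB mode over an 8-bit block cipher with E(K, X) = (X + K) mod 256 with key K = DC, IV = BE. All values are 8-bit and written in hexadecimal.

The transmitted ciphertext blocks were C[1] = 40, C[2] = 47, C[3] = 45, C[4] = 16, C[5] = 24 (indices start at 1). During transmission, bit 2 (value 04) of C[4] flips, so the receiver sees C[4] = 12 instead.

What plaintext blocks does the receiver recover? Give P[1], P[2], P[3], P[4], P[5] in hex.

P[1] = DA, P[2] = 31, P[3] = 17, P[4] = 3C, P[5] = 2E

OFB decryption: S_i = E(K, S_{i−1}) with S_{0} = IV; P_i = C_i ⊕ S_i.
Only C[4] changed, to 12. In OFB, a change in C_i flips the same bit in P_i only; the keystream is unaffected. Decrypting the received ciphertext:
P[1]: S = E(K, BE) = 9A; 40 ⊕ 9A = DA.
P[2]: S = E(K, 9A) = 76; 47 ⊕ 76 = 31.
P[3]: S = E(K, 76) = 52; 45 ⊕ 52 = 17.
P[4]: S = E(K, 52) = 2E; 12 ⊕ 2E = 3C.
P[5]: S = E(K, 2E) = 0A; 24 ⊕ 0A = 2E.
Blocks that differ from the original plaintext: P[4].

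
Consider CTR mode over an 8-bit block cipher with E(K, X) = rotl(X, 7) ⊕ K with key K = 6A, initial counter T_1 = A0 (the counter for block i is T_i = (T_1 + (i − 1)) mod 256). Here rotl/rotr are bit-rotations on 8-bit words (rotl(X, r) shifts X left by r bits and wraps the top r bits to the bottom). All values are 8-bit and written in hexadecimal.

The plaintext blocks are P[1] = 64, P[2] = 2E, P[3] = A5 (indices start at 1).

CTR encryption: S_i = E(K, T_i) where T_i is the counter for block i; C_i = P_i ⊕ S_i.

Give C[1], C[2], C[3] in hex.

C[1] = 5E, C[2] = 94, C[3] = 9E

C[1]: T = A0, S = E(K, T) = 3A; 64 ⊕ 3A = 5E.
C[2]: T = A1, S = E(K, T) = BA; 2E ⊕ BA = 94.
C[3]: T = A2, S = E(K, T) = 3B; A5 ⊕ 3B = 9E.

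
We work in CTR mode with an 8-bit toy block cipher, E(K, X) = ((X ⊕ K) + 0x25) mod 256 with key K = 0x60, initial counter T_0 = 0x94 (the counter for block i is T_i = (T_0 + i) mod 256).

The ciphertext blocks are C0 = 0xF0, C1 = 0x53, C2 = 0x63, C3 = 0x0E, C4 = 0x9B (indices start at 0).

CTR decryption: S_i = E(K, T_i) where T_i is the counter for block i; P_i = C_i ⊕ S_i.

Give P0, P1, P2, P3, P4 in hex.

P0 = 0xE9, P1 = 0x49, P2 = 0x78, P3 = 0x12, P4 = 0x86

P0: T = 0x94, S = E(K, T) = 0x19; 0xF0 ⊕ 0x19 = 0xE9.
P1: T = 0x95, S = E(K, T) = 0x1A; 0x53 ⊕ 0x1A = 0x49.
P2: T = 0x96, S = E(K, T) = 0x1B; 0x63 ⊕ 0x1B = 0x78.
P3: T = 0x97, S = E(K, T) = 0x1C; 0x0E ⊕ 0x1C = 0x12.
P4: T = 0x98, S = E(K, T) = 0x1D; 0x9B ⊕ 0x1D = 0x86.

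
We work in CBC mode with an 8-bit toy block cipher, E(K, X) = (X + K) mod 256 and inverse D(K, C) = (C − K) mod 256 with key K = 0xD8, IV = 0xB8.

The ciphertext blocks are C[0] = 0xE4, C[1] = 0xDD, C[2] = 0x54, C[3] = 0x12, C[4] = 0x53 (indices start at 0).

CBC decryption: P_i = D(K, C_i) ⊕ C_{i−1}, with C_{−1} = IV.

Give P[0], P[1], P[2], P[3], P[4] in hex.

P[0]: D(K, 0xE4) = 0x0C; 0x0C ⊕ 0xB8 = 0xB4.
P[1]: D(K, 0xDD) = 0x05; 0x05 ⊕ 0xE4 = 0xE1.
P[2]: D(K, 0x54) = 0x7C; 0x7C ⊕ 0xDD = 0xA1.
P[3]: D(K, 0x12) = 0x3A; 0x3A ⊕ 0x54 = 0x6E.
P[4]: D(K, 0x53) = 0x7B; 0x7B ⊕ 0x12 = 0x69.

P[0] = 0xB4, P[1] = 0xE1, P[2] = 0xA1, P[3] = 0x6E, P[4] = 0x69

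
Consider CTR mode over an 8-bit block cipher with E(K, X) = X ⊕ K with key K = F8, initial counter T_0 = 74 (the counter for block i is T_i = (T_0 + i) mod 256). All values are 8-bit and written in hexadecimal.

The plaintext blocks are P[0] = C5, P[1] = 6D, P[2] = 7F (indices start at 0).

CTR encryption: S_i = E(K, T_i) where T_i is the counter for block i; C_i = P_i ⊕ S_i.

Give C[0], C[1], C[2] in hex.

C[0]: T = 74, S = E(K, T) = 8C; C5 ⊕ 8C = 49.
C[1]: T = 75, S = E(K, T) = 8D; 6D ⊕ 8D = E0.
C[2]: T = 76, S = E(K, T) = 8E; 7F ⊕ 8E = F1.

C[0] = 49, C[1] = E0, C[2] = F1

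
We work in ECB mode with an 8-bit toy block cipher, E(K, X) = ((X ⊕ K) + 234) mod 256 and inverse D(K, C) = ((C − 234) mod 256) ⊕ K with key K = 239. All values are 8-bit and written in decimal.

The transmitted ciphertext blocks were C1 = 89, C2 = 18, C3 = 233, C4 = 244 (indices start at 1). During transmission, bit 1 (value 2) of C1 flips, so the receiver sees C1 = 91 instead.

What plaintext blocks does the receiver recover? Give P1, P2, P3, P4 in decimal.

P1 = 158, P2 = 199, P3 = 16, P4 = 229

ECB decryption: P_i = D(K, C_i).
Only C1 changed, to 91. In ECB, a change in C_i affects only P_i. Decrypting the received ciphertext:
P1: D(K, 91) = 158.
P2: D(K, 18) = 199.
P3: D(K, 233) = 16.
P4: D(K, 244) = 229.
Blocks that differ from the original plaintext: P1.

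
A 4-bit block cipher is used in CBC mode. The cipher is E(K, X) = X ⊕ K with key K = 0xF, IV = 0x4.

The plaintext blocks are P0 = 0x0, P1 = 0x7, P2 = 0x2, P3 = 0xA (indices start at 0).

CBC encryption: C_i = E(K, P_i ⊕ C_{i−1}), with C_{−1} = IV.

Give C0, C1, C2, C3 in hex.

C0: P0 ⊕ 0x4 = 0x4; E(K, 0x4) = 0xB.
C1: P1 ⊕ 0xB = 0xC; E(K, 0xC) = 0x3.
C2: P2 ⊕ 0x3 = 0x1; E(K, 0x1) = 0xE.
C3: P3 ⊕ 0xE = 0x4; E(K, 0x4) = 0xB.

C0 = 0xB, C1 = 0x3, C2 = 0xE, C3 = 0xB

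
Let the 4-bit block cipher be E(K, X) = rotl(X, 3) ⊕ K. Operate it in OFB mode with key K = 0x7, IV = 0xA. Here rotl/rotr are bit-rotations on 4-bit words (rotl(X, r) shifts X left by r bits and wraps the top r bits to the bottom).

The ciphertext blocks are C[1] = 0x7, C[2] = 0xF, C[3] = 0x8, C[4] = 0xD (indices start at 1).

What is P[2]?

OFB decryption: S_i = E(K, S_{i−1}) with S_{0} = IV; P_i = C_i ⊕ S_i.
P[1]: S = E(K, 0xA) = 0x2; 0x7 ⊕ 0x2 = 0x5.
P[2]: S = E(K, 0x2) = 0x6; 0xF ⊕ 0x6 = 0x9.

P[2] = 0x9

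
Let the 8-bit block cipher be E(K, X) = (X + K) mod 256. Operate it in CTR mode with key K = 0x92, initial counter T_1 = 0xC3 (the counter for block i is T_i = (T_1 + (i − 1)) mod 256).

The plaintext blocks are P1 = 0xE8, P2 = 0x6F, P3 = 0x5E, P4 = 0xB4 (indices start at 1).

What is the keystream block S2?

CTR encryption: S_i = E(K, T_i) where T_i is the counter for block i; C_i = P_i ⊕ S_i.
C1: T = 0xC3, S = E(K, T) = 0x55; 0xE8 ⊕ 0x55 = 0xBD.
C2: T = 0xC4, S = E(K, T) = 0x56; 0x6F ⊕ 0x56 = 0x39.
So S2 = 0x56.

0x56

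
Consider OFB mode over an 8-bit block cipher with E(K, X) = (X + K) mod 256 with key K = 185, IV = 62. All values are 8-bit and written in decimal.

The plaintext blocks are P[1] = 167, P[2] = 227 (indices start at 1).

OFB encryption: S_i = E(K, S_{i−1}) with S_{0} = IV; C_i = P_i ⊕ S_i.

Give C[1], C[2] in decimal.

C[1] = 80, C[2] = 83

C[1]: S = E(K, 62) = 247; 167 ⊕ 247 = 80.
C[2]: S = E(K, 247) = 176; 227 ⊕ 176 = 83.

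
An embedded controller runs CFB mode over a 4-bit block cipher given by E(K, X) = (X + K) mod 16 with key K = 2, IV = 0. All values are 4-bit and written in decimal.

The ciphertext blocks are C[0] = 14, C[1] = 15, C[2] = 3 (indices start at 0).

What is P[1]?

CFB decryption: P_i = C_i ⊕ E(K, C_{i−1}), with C_{−1} = IV.
P[1]: E(K, 14) = 0; 15 ⊕ 0 = 15.

P[1] = 15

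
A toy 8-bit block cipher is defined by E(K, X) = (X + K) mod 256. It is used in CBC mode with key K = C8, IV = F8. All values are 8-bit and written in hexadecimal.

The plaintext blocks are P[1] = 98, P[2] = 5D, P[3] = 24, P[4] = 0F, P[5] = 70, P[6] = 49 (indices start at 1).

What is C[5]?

C[5] = 8E

CBC encryption: C_i = E(K, P_i ⊕ C_{i−1}), with C_{0} = IV.
C[1]: P[1] ⊕ F8 = 60; E(K, 60) = 28.
C[2]: P[2] ⊕ 28 = 75; E(K, 75) = 3D.
C[3]: P[3] ⊕ 3D = 19; E(K, 19) = E1.
C[4]: P[4] ⊕ E1 = EE; E(K, EE) = B6.
C[5]: P[5] ⊕ B6 = C6; E(K, C6) = 8E.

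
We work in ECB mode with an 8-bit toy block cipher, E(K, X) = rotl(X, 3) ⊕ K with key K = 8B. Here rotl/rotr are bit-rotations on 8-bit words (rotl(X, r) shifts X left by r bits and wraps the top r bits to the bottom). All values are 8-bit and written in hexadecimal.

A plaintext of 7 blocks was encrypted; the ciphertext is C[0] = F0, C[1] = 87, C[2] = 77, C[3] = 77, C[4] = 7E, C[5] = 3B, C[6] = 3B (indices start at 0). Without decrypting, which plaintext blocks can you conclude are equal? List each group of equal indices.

ECB encrypts each block independently with the same key, so equal ciphertext blocks imply equal plaintext blocks.
C[2] = C[3] = 77, so P[2] = P[3].
C[5] = C[6] = 3B, so P[5] = P[6].

P[2] = P[3]; P[5] = P[6]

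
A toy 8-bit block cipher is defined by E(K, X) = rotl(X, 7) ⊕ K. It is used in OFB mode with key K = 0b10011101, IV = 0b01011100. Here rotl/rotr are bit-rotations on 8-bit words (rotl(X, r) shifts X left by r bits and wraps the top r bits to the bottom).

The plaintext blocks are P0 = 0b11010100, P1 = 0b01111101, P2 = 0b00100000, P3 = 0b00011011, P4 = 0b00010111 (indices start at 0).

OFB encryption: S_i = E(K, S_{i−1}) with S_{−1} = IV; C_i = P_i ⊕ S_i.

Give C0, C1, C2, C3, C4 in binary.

C0: S = E(K, 0b01011100) = 0b10110011; 0b11010100 ⊕ 0b10110011 = 0b01100111.
C1: S = E(K, 0b10110011) = 0b01000100; 0b01111101 ⊕ 0b01000100 = 0b00111001.
C2: S = E(K, 0b01000100) = 0b10111111; 0b00100000 ⊕ 0b10111111 = 0b10011111.
C3: S = E(K, 0b10111111) = 0b01000010; 0b00011011 ⊕ 0b01000010 = 0b01011001.
C4: S = E(K, 0b01000010) = 0b10111100; 0b00010111 ⊕ 0b10111100 = 0b10101011.

C0 = 0b01100111, C1 = 0b00111001, C2 = 0b10011111, C3 = 0b01011001, C4 = 0b10101011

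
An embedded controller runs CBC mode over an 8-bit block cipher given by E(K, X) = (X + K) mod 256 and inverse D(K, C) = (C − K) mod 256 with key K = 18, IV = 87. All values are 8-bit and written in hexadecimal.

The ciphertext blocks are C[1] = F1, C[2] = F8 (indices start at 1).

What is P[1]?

CBC decryption: P_i = D(K, C_i) ⊕ C_{i−1}, with C_{0} = IV.
P[1]: D(K, F1) = D9; D9 ⊕ 87 = 5E.

P[1] = 5E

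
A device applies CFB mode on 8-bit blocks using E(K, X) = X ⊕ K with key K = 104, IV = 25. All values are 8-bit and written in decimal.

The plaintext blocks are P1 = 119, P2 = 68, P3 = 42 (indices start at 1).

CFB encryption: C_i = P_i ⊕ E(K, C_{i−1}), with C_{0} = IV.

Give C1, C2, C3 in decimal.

C1: E(K, 25) = 113; 119 ⊕ 113 = 6.
C2: E(K, 6) = 110; 68 ⊕ 110 = 42.
C3: E(K, 42) = 66; 42 ⊕ 66 = 104.

C1 = 6, C2 = 42, C3 = 104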